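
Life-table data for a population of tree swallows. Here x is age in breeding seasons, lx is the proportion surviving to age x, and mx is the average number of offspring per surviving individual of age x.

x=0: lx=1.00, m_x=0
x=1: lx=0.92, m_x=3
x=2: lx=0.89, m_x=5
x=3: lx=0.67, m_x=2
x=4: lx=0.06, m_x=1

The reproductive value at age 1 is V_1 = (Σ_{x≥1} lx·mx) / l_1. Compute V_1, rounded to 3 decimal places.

9.359

lx·mx for x ≥ 1: 2.76, 4.45, 1.34, 0.06 → sum = 8.61
V_1 = 8.61 / l_1 = 8.61 / 0.92 = 9.358696… → 9.359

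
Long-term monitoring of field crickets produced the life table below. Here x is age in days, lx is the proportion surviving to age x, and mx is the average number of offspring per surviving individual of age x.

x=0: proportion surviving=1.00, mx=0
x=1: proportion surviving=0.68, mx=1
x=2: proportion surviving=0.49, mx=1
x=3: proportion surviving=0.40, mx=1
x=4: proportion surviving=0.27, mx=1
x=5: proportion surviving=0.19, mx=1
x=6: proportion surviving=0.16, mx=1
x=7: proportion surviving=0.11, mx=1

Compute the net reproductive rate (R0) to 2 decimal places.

lx·mx by age: 0, 0.68, 0.49, 0.4, 0.27, 0.19, 0.16, 0.11
R0 = Σ lx·mx = 2.3 → 2.30

2.30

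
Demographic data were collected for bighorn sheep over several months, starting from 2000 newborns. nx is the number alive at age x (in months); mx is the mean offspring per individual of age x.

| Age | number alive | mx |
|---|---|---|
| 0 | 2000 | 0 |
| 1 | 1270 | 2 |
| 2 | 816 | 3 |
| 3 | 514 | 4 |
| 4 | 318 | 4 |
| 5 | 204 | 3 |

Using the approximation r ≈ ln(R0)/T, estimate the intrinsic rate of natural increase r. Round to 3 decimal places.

0.614

lx = nx/n0 = nx/2000: 1, 0.635, 0.408, 0.257, 0.159, 0.102
R0 = Σ lx·mx = 0 + 1.27 + 1.224 + 1.028 + 0.636 + 0.306 = 4.464
Σ x·lx·mx = 10.876; T = 10.876/4.464 = 2.43638…
r ≈ ln(R0)/T = ln(4.464)/2.43638… = 0.61404… → 0.614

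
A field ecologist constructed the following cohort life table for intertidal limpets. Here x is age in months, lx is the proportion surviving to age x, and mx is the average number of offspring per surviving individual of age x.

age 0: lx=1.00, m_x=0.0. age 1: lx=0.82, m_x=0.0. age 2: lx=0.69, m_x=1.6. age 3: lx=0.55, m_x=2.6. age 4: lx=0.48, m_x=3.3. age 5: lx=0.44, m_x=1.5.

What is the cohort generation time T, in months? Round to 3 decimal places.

lx·mx: 0, 0, 1.104, 1.43, 1.584, 0.66 → R0 = 4.778
x·lx·mx: 0, 0, 2.208, 4.29, 6.336, 3.3 → Σ = 16.134
T = 16.134 / 4.778 = 3.376727… → 3.377

3.377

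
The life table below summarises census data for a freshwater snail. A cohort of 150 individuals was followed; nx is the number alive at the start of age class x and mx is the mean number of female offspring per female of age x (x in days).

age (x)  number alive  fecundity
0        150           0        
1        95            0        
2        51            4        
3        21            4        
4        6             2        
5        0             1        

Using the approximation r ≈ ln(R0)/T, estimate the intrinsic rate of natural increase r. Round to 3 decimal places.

0.294

lx = nx/n0 = nx/150: 1, 0.63333…, 0.34, 0.14, 0.04, 0
R0 = Σ lx·mx = 0 + 0 + 1.36 + 0.56 + 0.08 + 0 = 2…
Σ x·lx·mx = 4.72…; T = 4.72…/2… = 2.36
r ≈ ln(R0)/T = ln(2…)/2.36 = 0.29371… → 0.294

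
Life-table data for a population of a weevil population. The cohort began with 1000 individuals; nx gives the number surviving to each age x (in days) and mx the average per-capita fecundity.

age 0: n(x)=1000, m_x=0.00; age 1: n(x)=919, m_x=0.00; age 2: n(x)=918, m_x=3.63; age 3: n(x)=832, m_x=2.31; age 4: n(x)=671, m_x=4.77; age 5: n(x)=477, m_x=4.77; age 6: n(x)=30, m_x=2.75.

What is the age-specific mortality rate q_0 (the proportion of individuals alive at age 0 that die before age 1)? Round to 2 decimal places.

lx = nx/n0 = nx/1000: 1, 0.919, 0.918, 0.832, 0.671, 0.477, 0.03
q_0 = (l_0 − l_1) / l_0 = (1 − 0.919) / 1
     = 0.081 / 1 = 0.081 → 0.08

0.08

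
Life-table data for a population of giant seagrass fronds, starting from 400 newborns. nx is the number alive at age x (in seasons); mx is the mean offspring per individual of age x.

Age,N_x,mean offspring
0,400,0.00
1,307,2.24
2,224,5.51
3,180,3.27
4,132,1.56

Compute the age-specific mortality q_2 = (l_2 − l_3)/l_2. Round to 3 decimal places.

lx = nx/n0 = nx/400: 1, 0.7675, 0.56, 0.45, 0.33
q_2 = (l_2 − l_3) / l_2 = (0.56 − 0.45) / 0.56
     = 0.11 / 0.56 = 0.196429… → 0.196

0.196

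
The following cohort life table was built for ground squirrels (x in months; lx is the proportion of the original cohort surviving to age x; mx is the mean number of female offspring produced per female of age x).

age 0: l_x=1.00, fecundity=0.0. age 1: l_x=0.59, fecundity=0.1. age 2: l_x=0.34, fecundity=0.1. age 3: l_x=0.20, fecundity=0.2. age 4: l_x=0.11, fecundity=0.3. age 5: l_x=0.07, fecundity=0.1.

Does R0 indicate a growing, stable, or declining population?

declining

R0 = Σ lx·mx = 0 + 0.059 + 0.034 + 0.04 + 0.033 + 0.007 = 0.173
R0 < 1, so the population is declining.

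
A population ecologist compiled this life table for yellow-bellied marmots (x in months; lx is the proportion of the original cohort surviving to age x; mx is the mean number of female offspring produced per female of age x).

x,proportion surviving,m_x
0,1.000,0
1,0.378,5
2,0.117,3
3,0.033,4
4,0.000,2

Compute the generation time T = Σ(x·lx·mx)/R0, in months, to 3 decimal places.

lx·mx: 0, 1.89, 0.351, 0.132, 0 → R0 = 2.373
x·lx·mx: 0, 1.89, 0.702, 0.396, 0 → Σ = 2.988
T = 2.988 / 2.373 = 1.259166… → 1.259

1.259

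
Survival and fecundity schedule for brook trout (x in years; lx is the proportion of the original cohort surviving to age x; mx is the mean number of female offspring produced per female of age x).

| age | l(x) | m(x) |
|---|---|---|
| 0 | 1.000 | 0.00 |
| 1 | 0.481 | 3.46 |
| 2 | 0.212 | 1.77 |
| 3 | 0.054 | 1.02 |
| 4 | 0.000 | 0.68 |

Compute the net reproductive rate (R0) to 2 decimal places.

lx·mx by age: 0, 1.66426, 0.37524, 0.05508, 0
R0 = Σ lx·mx = 2.09458 → 2.09

2.09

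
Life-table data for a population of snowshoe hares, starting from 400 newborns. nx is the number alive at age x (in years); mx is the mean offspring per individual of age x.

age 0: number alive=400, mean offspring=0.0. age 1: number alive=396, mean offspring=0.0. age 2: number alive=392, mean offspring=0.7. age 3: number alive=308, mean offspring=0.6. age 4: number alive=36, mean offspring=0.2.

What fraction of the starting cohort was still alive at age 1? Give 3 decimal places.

l_1 = n_1/n_0 = 396/400 = 0.99 → 0.990

0.990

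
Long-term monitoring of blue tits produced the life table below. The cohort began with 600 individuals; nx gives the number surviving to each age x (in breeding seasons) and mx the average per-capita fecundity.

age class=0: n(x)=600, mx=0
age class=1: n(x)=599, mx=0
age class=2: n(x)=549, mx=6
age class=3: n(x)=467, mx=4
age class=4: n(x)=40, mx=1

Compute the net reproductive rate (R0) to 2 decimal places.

lx = nx/n0 = nx/600: 1, 0.99833…, 0.915, 0.77833…, 0.06667…
lx·mx by age: 0, 0, 5.49, 3.113333…, 0.066667…
R0 = Σ lx·mx = 8.67… → 8.67

8.67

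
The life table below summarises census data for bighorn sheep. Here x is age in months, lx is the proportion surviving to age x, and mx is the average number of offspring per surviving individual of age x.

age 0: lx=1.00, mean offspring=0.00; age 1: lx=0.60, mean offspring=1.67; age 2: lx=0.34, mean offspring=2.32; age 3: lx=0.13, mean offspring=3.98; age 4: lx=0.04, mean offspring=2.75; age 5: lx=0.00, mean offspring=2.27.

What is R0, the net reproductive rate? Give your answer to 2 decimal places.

lx·mx by age: 0, 1.002, 0.7888, 0.5174, 0.11, 0
R0 = Σ lx·mx = 2.4182 → 2.42

2.42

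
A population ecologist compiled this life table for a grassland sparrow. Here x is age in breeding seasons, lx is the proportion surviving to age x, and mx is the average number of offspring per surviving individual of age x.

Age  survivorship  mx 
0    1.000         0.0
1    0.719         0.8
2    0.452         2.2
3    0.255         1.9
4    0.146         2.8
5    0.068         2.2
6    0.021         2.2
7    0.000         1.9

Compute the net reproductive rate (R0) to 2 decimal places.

lx·mx by age: 0, 0.5752, 0.9944, 0.4845, 0.4088, 0.1496, 0.0462, 0
R0 = Σ lx·mx = 2.6587 → 2.66

2.66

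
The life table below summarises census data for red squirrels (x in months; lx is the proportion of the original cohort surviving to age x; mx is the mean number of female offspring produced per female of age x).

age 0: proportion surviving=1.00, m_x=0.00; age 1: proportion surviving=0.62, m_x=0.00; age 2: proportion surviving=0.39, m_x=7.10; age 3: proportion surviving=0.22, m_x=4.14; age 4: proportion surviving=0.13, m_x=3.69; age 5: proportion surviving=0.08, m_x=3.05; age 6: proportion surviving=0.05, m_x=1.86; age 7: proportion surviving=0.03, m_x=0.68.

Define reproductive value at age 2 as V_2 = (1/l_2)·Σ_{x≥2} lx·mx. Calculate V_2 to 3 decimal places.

lx·mx for x ≥ 2: 2.769, 0.9108, 0.4797, 0.244, 0.093, 0.0204 → sum = 4.5169
V_2 = 4.5169 / l_2 = 4.5169 / 0.39 = 11.581795… → 11.582

11.582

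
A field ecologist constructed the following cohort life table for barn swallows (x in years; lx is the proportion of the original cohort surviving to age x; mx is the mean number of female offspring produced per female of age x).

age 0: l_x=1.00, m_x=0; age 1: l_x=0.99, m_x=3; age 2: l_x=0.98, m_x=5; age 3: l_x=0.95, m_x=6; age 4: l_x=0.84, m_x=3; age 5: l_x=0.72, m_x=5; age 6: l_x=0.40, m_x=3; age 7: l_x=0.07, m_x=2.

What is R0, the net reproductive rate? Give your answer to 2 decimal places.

lx·mx by age: 0, 2.97, 4.9, 5.7, 2.52, 3.6, 1.2, 0.14
R0 = Σ lx·mx = 21.03 → 21.03

21.03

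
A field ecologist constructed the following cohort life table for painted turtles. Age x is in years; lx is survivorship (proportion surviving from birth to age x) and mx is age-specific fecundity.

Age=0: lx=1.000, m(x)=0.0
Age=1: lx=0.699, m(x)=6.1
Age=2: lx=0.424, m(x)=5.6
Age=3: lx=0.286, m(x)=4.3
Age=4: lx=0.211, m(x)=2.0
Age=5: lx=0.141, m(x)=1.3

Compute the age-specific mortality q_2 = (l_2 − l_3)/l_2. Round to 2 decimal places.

q_2 = (l_2 − l_3) / l_2 = (0.424 − 0.286) / 0.424
     = 0.138 / 0.424 = 0.325472… → 0.33

0.33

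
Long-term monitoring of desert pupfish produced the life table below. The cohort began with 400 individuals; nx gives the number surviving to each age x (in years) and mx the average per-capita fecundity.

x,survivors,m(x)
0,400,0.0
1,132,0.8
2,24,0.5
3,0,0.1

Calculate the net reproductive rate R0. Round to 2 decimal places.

lx = nx/n0 = nx/400: 1, 0.33, 0.06, 0
lx·mx by age: 0, 0.264, 0.03, 0
R0 = Σ lx·mx = 0.294 → 0.29

0.29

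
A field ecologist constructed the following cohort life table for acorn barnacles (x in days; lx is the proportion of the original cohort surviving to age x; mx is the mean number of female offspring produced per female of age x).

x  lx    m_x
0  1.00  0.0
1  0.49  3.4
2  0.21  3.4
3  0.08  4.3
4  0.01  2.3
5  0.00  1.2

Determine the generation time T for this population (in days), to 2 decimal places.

1.54

lx·mx: 0, 1.666, 0.714, 0.344, 0.023, 0 → R0 = 2.747
x·lx·mx: 0, 1.666, 1.428, 1.032, 0.092, 0 → Σ = 4.218
T = 4.218 / 2.747 = 1.535493… → 1.54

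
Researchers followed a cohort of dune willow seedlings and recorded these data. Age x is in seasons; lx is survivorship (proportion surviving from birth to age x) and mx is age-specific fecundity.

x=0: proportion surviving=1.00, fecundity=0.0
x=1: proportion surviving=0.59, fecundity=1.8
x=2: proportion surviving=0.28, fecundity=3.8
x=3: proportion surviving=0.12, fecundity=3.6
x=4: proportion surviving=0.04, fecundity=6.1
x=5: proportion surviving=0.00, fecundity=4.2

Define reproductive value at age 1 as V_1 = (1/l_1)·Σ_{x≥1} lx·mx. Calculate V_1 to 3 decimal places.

lx·mx for x ≥ 1: 1.062, 1.064, 0.432, 0.244, 0 → sum = 2.802
V_1 = 2.802 / l_1 = 2.802 / 0.59 = 4.749153… → 4.749

4.749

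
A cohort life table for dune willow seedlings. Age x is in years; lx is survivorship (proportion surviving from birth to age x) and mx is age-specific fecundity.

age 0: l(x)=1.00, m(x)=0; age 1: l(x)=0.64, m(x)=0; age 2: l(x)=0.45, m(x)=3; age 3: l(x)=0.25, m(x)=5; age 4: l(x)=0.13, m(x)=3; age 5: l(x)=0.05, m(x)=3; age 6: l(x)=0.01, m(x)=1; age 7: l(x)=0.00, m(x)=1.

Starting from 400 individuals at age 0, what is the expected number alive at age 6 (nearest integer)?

4

Expected survivors = N0 · l_6 = 400 × 0.01 = 4 → 4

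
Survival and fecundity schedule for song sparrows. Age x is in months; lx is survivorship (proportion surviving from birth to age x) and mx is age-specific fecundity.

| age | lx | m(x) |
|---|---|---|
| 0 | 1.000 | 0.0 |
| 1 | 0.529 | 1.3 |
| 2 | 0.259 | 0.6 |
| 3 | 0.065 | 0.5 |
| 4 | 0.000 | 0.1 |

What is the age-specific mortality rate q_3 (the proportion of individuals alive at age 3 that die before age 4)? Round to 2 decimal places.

q_3 = (l_3 − l_4) / l_3 = (0.065 − 0) / 0.065
     = 0.065 / 0.065 = 1 → 1.00

1.00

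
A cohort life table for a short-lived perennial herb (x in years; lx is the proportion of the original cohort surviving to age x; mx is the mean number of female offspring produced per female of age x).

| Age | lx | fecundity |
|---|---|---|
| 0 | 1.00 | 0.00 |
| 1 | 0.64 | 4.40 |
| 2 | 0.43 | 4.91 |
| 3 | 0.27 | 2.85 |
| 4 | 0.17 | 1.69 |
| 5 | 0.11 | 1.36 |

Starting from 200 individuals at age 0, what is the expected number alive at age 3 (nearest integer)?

54

Expected survivors = N0 · l_3 = 200 × 0.27 = 54 → 54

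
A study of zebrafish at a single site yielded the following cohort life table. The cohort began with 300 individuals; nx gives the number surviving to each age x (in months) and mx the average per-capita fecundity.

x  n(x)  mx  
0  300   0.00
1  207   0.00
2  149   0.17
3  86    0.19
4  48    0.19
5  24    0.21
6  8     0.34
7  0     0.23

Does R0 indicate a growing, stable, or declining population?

lx = nx/n0 = nx/300: 1, 0.69, 0.49667…, 0.28667…, 0.16, 0.08, 0.02667…, 0
R0 = Σ lx·mx = 0 + 0 + 0.084433… + 0.054467… + 0.0304 + 0.0168 + 0.009067… + 0 = 0.195167…
R0 < 1, so the population is declining.

declining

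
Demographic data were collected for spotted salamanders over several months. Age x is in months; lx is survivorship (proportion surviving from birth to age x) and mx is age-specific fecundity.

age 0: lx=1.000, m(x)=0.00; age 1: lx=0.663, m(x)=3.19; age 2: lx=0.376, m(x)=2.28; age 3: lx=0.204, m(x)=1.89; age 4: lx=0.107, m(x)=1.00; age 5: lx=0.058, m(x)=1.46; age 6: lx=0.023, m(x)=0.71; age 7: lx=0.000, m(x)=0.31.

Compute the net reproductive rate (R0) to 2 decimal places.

3.57

lx·mx by age: 0, 2.11497, 0.85728, 0.38556, 0.107, 0.08468, 0.01633, 0
R0 = Σ lx·mx = 3.56582 → 3.57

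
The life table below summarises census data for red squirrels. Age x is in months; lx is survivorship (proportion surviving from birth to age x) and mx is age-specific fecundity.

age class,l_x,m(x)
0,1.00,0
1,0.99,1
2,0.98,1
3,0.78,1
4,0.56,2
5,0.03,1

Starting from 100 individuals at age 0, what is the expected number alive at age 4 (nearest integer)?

Expected survivors = N0 · l_4 = 100 × 0.56 = 56 → 56

56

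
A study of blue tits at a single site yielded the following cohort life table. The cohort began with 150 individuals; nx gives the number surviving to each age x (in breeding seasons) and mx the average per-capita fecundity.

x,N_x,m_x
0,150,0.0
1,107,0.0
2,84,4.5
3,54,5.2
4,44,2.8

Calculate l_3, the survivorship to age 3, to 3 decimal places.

l_3 = n_3/n_0 = 54/150 = 0.36 → 0.360

0.360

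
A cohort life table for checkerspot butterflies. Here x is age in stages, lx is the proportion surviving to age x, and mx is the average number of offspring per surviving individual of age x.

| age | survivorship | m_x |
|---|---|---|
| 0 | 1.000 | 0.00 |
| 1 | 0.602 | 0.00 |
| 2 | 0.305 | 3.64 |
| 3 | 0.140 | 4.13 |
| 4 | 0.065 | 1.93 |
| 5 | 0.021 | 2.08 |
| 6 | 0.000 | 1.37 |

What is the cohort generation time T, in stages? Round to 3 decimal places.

2.517

lx·mx: 0, 0, 1.1102, 0.5782, 0.12545, 0.04368, 0 → R0 = 1.85753
x·lx·mx: 0, 0, 2.2204, 1.7346, 0.5018, 0.2184, 0 → Σ = 4.6752
T = 4.6752 / 1.85753 = 2.516891… → 2.517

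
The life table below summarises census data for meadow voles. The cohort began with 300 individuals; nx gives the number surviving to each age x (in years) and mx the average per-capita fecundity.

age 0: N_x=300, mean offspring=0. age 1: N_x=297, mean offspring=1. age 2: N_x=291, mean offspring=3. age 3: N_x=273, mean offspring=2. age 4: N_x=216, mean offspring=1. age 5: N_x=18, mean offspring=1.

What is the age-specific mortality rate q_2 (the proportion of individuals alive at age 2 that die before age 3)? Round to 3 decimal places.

0.062

lx = nx/n0 = nx/300: 1, 0.99, 0.97, 0.91, 0.72, 0.06
q_2 = (l_2 − l_3) / l_2 = (0.97 − 0.91) / 0.97
     = 0.06 / 0.97 = 0.061856… → 0.062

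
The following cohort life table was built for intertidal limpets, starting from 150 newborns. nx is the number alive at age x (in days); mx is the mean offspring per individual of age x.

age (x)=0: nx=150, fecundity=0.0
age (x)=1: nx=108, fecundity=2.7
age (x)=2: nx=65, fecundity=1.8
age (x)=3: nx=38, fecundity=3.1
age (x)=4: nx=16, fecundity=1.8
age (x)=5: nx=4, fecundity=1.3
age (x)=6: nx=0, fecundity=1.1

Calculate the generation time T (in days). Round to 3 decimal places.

lx = nx/n0 = nx/150: 1, 0.72, 0.43333…, 0.25333…, 0.10667…, 0.02667…, 0
lx·mx: 0, 1.944, 0.78…, 0.785333…, 0.192…, 0.034667…, 0 → R0 = 3.736…
x·lx·mx: 0, 1.944, 1.56…, 2.356…, 0.768…, 0.173333…, 0 → Σ = 6.801333…
T = 6.801333… / 3.736… = 1.820485… → 1.820

1.820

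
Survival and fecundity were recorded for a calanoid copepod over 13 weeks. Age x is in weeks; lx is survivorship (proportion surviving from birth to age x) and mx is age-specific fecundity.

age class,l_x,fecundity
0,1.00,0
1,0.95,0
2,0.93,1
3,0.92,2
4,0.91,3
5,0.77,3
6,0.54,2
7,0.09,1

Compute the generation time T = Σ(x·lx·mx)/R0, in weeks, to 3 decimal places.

4.116

lx·mx: 0, 0, 0.93, 1.84, 2.73, 2.31, 1.08, 0.09 → R0 = 8.98
x·lx·mx: 0, 0, 1.86, 5.52, 10.92, 11.55, 6.48, 0.63 → Σ = 36.96
T = 36.96 / 8.98 = 4.115813… → 4.116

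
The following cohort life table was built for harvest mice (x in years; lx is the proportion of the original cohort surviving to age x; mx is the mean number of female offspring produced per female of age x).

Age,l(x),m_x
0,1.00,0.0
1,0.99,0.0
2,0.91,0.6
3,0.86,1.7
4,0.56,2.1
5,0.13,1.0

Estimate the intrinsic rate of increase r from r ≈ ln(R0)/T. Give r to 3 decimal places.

R0 = Σ lx·mx = 0 + 0 + 0.546 + 1.462 + 1.176 + 0.13 = 3.314
Σ x·lx·mx = 10.832; T = 10.832/3.314 = 3.26856…
r ≈ ln(R0)/T = ln(3.314)/3.26856… = 0.36657… → 0.367

0.367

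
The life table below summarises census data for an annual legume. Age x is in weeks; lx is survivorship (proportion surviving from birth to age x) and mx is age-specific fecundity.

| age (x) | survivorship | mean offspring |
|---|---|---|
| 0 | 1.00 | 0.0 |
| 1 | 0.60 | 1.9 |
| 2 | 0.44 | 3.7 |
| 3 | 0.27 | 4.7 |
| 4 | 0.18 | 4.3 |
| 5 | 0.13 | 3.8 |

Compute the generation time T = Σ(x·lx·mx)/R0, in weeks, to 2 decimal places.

2.60

lx·mx: 0, 1.14, 1.628, 1.269, 0.774, 0.494 → R0 = 5.305
x·lx·mx: 0, 1.14, 3.256, 3.807, 3.096, 2.47 → Σ = 13.769
T = 13.769 / 5.305 = 2.595476… → 2.60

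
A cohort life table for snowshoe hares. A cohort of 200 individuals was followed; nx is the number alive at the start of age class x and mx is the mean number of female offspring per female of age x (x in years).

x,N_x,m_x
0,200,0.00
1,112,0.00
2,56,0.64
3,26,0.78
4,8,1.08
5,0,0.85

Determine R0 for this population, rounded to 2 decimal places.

0.32

lx = nx/n0 = nx/200: 1, 0.56, 0.28, 0.13, 0.04, 0
lx·mx by age: 0, 0, 0.1792, 0.1014, 0.0432, 0
R0 = Σ lx·mx = 0.3238 → 0.32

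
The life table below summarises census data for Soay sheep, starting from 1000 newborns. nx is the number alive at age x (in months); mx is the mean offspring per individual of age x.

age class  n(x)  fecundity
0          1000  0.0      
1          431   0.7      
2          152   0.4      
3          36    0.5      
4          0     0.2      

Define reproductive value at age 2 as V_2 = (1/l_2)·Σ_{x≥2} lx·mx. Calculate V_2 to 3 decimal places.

0.518

lx = nx/n0 = nx/1000: 1, 0.431, 0.152, 0.036, 0
lx·mx for x ≥ 2: 0.0608, 0.018, 0 → sum = 0.0788
V_2 = 0.0788 / l_2 = 0.0788 / 0.152 = 0.518421… → 0.518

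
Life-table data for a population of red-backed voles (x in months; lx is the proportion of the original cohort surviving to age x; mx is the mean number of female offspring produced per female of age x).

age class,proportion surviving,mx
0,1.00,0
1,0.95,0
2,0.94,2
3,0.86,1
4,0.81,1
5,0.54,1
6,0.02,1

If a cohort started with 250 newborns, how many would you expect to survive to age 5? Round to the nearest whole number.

Expected survivors = N0 · l_5 = 250 × 0.54 = 135 → 135

135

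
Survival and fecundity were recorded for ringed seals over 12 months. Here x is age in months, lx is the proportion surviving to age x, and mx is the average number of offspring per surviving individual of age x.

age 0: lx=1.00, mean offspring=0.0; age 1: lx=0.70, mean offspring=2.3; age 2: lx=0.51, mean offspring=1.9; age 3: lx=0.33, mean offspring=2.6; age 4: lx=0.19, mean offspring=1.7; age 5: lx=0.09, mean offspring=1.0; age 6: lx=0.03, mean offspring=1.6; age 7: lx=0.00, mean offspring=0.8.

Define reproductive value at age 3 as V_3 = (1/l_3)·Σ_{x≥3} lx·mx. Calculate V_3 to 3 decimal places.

lx·mx for x ≥ 3: 0.858, 0.323, 0.09, 0.048, 0 → sum = 1.319
V_3 = 1.319 / l_3 = 1.319 / 0.33 = 3.99697… → 3.997

3.997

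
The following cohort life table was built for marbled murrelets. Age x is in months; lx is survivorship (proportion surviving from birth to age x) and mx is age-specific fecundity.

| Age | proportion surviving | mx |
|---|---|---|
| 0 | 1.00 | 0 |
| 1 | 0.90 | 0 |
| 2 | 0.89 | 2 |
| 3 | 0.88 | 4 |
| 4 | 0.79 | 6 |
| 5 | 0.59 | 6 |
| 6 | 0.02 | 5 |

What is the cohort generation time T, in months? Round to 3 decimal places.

lx·mx: 0, 0, 1.78, 3.52, 4.74, 3.54, 0.1 → R0 = 13.68
x·lx·mx: 0, 0, 3.56, 10.56, 18.96, 17.7, 0.6 → Σ = 51.38
T = 51.38 / 13.68 = 3.755848… → 3.756

3.756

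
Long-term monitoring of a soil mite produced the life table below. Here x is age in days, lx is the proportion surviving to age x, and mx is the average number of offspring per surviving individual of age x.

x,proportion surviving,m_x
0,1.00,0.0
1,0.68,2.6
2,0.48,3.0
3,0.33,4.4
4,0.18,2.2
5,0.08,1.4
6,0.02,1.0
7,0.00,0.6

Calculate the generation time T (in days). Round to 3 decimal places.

lx·mx: 0, 1.768, 1.44, 1.452, 0.396, 0.112, 0.02, 0 → R0 = 5.188
x·lx·mx: 0, 1.768, 2.88, 4.356, 1.584, 0.56, 0.12, 0 → Σ = 11.268
T = 11.268 / 5.188 = 2.171935… → 2.172

2.172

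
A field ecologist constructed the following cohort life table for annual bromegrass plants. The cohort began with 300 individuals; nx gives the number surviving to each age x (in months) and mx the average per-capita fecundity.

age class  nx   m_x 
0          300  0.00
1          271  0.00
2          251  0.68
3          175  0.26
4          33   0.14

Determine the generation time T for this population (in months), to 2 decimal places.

2.25

lx = nx/n0 = nx/300: 1, 0.90333…, 0.83667…, 0.58333…, 0.11
lx·mx: 0, 0, 0.568933…, 0.151667…, 0.0154 → R0 = 0.736…
x·lx·mx: 0, 0, 1.137867…, 0.455…, 0.0616 → Σ = 1.654467…
T = 1.654467… / 0.736… = 2.247917… → 2.25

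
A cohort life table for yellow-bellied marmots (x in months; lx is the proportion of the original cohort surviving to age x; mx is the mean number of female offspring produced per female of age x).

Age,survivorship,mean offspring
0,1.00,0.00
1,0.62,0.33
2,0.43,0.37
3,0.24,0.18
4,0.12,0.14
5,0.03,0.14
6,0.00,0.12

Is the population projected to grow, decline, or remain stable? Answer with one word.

declining

R0 = Σ lx·mx = 0 + 0.2046 + 0.1591 + 0.0432 + 0.0168 + 0.0042 + 0 = 0.4279
R0 < 1, so the population is declining.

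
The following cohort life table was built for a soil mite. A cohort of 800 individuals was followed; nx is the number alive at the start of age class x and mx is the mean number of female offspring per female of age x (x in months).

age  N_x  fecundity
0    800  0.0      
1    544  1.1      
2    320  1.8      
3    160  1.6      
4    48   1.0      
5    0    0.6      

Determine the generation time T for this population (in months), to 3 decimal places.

1.833

lx = nx/n0 = nx/800: 1, 0.68, 0.4, 0.2, 0.06, 0
lx·mx: 0, 0.748, 0.72, 0.32, 0.06, 0 → R0 = 1.848
x·lx·mx: 0, 0.748, 1.44, 0.96, 0.24, 0 → Σ = 3.388
T = 3.388 / 1.848 = 1.833333… → 1.833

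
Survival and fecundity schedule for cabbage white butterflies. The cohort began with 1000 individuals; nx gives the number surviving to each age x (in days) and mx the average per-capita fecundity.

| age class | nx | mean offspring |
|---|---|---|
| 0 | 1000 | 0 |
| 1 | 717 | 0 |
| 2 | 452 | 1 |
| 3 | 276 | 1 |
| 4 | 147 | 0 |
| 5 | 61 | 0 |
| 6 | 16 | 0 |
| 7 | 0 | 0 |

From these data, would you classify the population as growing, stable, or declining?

lx = nx/n0 = nx/1000: 1, 0.717, 0.452, 0.276, 0.147, 0.061, 0.016, 0
R0 = Σ lx·mx = 0 + 0 + 0.452 + 0.276 + 0 + 0 + 0 + 0 = 0.728
R0 < 1, so the population is declining.

declining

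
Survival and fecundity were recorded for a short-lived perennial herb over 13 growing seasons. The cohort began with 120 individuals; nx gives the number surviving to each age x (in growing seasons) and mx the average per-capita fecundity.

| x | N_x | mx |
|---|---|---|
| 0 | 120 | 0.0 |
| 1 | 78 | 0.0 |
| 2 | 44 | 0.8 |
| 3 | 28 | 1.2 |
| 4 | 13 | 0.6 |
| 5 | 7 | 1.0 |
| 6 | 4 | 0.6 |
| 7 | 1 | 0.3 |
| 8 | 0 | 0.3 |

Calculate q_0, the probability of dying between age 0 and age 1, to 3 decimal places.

0.350

lx = nx/n0 = nx/120: 1, 0.65, 0.36667…, 0.23333…, 0.10833…, 0.05833…, 0.03333…, 0.00833…, 0
q_0 = (l_0 − l_1) / l_0 = (1 − 0.65) / 1
     = 0.35 / 1 = 0.35 → 0.350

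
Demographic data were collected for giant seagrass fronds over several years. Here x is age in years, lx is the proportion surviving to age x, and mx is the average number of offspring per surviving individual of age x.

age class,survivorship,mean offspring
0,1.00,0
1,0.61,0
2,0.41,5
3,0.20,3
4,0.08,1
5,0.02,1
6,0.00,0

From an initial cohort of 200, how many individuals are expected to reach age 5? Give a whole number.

4

Expected survivors = N0 · l_5 = 200 × 0.02 = 4 → 4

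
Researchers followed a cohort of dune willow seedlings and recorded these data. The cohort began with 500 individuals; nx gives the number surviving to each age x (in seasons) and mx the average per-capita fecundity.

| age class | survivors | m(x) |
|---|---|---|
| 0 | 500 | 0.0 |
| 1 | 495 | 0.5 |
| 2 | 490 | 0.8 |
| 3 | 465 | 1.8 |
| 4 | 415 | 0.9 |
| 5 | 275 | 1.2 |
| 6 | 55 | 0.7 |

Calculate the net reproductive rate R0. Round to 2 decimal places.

lx = nx/n0 = nx/500: 1, 0.99, 0.98, 0.93, 0.83, 0.55, 0.11
lx·mx by age: 0, 0.495, 0.784, 1.674, 0.747, 0.66, 0.077
R0 = Σ lx·mx = 4.437 → 4.44

4.44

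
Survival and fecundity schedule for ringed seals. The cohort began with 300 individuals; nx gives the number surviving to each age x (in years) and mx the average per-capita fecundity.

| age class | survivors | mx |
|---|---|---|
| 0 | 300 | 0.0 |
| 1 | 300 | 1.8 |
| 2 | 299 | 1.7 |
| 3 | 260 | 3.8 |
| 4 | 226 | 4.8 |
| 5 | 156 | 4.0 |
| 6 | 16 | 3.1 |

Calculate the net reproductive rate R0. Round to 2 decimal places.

12.65

lx = nx/n0 = nx/300: 1, 1, 0.99667…, 0.86667…, 0.75333…, 0.52, 0.05333…
lx·mx by age: 0, 1.8, 1.694333…, 3.293333…, 3.616…, 2.08, 0.165333…
R0 = Σ lx·mx = 12.649… → 12.65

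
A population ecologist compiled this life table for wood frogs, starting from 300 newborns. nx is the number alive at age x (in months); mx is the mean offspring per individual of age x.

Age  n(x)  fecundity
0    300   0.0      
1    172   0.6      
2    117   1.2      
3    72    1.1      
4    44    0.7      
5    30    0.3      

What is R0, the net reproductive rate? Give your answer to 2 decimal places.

lx = nx/n0 = nx/300: 1, 0.57333…, 0.39, 0.24, 0.14667…, 0.1
lx·mx by age: 0, 0.344…, 0.468, 0.264, 0.102667…, 0.03
R0 = Σ lx·mx = 1.208667… → 1.21

1.21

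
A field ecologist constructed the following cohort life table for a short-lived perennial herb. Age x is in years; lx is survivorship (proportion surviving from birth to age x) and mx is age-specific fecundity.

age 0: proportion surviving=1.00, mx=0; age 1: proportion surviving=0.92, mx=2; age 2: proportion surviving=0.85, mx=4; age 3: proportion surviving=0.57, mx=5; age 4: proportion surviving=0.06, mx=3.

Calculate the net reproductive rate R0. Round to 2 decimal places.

lx·mx by age: 0, 1.84, 3.4, 2.85, 0.18
R0 = Σ lx·mx = 8.27 → 8.27

8.27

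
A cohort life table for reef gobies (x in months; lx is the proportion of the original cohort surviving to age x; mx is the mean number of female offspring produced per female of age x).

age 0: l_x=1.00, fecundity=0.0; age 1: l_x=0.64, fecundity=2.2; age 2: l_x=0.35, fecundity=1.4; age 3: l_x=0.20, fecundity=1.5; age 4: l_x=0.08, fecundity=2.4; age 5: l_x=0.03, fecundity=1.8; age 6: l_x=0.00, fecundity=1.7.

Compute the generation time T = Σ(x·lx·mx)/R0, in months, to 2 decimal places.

lx·mx: 0, 1.408, 0.49, 0.3, 0.192, 0.054, 0 → R0 = 2.444
x·lx·mx: 0, 1.408, 0.98, 0.9, 0.768, 0.27, 0 → Σ = 4.326
T = 4.326 / 2.444 = 1.770049… → 1.77

1.77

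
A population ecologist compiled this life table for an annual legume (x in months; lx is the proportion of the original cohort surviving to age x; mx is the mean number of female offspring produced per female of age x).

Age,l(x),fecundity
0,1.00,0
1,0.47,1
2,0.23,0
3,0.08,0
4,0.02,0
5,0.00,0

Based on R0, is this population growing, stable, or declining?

R0 = Σ lx·mx = 0 + 0.47 + 0 + 0 + 0 + 0 = 0.47
R0 < 1, so the population is declining.

declining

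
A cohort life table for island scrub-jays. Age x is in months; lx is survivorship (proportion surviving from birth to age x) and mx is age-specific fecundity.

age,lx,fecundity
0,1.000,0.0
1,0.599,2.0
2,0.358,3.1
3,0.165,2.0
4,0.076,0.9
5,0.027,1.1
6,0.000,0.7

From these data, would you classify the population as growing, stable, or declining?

R0 = Σ lx·mx = 0 + 1.198 + 1.1098 + 0.33 + 0.0684 + 0.0297 + 0 = 2.7359
R0 > 1, so the population is growing.

growing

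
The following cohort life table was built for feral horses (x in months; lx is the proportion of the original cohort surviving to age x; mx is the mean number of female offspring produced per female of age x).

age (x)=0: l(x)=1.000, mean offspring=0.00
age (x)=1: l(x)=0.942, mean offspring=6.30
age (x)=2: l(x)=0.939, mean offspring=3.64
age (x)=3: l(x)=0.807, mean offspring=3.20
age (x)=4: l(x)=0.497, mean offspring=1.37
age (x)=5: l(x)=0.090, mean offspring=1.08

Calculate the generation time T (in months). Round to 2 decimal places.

1.87

lx·mx: 0, 5.9346, 3.41796, 2.5824, 0.68089, 0.0972 → R0 = 12.71305
x·lx·mx: 0, 5.9346, 6.83592, 7.7472, 2.72356, 0.486 → Σ = 23.72728
T = 23.72728 / 12.71305 = 1.866372… → 1.87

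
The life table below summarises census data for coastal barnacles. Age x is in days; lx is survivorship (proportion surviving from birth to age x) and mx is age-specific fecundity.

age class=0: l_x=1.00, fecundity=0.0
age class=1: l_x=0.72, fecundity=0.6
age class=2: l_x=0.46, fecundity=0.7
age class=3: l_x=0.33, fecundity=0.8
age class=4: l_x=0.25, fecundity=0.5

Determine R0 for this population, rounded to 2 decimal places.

1.14

lx·mx by age: 0, 0.432, 0.322, 0.264, 0.125
R0 = Σ lx·mx = 1.143 → 1.14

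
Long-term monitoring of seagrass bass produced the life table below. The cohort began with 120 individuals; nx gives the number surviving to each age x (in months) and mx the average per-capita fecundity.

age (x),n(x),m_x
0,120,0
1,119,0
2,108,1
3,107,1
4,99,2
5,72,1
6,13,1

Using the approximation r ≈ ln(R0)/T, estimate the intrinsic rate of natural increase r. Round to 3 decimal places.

0.401

lx = nx/n0 = nx/120: 1, 0.99167…, 0.9, 0.89167…, 0.825, 0.6, 0.10833…
R0 = Σ lx·mx = 0 + 0 + 0.9 + 0.89167… + 1.65 + 0.6 + 0.10833… = 4.15…
Σ x·lx·mx = 14.725…; T = 14.725…/4.15… = 3.54819…
r ≈ ln(R0)/T = ln(4.15…)/3.54819… = 0.40108… → 0.401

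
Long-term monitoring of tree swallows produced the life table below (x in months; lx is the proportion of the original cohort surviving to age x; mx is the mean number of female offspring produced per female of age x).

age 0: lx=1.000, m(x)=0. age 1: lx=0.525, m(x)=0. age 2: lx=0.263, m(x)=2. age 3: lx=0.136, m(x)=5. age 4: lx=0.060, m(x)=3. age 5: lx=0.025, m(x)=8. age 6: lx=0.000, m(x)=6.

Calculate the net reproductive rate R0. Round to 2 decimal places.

1.59

lx·mx by age: 0, 0, 0.526, 0.68, 0.18, 0.2, 0
R0 = Σ lx·mx = 1.586 → 1.59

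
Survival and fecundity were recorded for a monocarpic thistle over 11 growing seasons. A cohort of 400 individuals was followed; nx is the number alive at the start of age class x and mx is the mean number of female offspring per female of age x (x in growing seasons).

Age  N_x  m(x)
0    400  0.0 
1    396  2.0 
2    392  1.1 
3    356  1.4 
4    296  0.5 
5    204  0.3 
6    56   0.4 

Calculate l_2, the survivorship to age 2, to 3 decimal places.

0.980

l_2 = n_2/n_0 = 392/400 = 0.98 → 0.980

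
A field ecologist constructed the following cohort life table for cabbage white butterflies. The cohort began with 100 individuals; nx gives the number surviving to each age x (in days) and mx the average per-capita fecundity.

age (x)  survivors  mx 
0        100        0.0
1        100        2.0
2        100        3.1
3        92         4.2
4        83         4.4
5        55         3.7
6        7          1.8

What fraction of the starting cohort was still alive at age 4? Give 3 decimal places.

0.830

l_4 = n_4/n_0 = 83/100 = 0.83 → 0.830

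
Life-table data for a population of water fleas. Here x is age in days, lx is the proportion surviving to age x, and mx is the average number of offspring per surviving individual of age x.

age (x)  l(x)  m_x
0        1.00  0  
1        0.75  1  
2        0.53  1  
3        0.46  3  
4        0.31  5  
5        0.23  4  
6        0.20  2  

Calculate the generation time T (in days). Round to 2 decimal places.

3.46

lx·mx: 0, 0.75, 0.53, 1.38, 1.55, 0.92, 0.4 → R0 = 5.53
x·lx·mx: 0, 0.75, 1.06, 4.14, 6.2, 4.6, 2.4 → Σ = 19.15
T = 19.15 / 5.53 = 3.462929… → 3.46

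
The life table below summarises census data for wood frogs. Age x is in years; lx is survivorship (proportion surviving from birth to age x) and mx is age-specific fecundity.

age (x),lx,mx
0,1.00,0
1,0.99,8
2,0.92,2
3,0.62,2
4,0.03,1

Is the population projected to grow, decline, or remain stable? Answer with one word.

R0 = Σ lx·mx = 0 + 7.92 + 1.84 + 1.24 + 0.03 = 11.03
R0 > 1, so the population is growing.

growing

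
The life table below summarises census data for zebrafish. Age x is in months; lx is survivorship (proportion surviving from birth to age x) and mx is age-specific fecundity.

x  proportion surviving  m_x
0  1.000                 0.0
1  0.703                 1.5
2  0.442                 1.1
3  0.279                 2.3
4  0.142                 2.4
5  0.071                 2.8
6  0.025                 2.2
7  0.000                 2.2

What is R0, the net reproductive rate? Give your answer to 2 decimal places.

lx·mx by age: 0, 1.0545, 0.4862, 0.6417, 0.3408, 0.1988, 0.055, 0
R0 = Σ lx·mx = 2.777 → 2.78

2.78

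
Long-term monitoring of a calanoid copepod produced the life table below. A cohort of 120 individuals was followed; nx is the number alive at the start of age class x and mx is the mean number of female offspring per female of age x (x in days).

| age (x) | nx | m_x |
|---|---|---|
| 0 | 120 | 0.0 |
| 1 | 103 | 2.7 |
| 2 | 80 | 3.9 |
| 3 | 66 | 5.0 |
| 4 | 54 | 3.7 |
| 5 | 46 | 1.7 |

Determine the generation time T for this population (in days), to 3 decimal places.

2.573

lx = nx/n0 = nx/120: 1, 0.85833…, 0.66667…, 0.55, 0.45, 0.38333…
lx·mx: 0, 2.3175…, 2.6…, 2.75, 1.665, 0.651667… → R0 = 9.984167…
x·lx·mx: 0, 2.3175…, 5.2…, 8.25, 6.66, 3.258333… → Σ = 25.685833…
T = 25.685833… / 9.984167… = 2.572657… → 2.573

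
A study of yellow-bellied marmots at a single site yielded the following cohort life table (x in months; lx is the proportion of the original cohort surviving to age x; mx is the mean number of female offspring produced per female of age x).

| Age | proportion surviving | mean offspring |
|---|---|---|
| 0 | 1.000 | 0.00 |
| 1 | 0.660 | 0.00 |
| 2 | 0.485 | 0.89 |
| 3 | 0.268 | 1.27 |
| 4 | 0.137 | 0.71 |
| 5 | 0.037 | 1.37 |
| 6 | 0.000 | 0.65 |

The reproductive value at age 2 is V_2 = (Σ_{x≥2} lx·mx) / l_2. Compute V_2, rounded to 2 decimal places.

1.90

lx·mx for x ≥ 2: 0.43165, 0.34036, 0.09727, 0.05069, 0 → sum = 0.91997
V_2 = 0.91997 / l_2 = 0.91997 / 0.485 = 1.896845… → 1.90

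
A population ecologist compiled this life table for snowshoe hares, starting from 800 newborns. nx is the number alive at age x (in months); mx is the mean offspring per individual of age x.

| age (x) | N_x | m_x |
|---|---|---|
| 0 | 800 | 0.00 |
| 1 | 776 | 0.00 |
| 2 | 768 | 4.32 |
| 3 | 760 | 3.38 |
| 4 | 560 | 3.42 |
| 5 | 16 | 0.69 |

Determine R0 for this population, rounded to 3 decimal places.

9.766

lx = nx/n0 = nx/800: 1, 0.97, 0.96, 0.95, 0.7, 0.02
lx·mx by age: 0, 0, 4.1472, 3.211, 2.394, 0.0138
R0 = Σ lx·mx = 9.766 → 9.766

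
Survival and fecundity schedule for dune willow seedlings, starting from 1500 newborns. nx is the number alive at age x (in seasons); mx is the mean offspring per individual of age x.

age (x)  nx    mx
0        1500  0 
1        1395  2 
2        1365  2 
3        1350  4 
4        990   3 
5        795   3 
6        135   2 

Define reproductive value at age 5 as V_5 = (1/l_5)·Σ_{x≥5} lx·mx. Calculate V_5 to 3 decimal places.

lx = nx/n0 = nx/1500: 1, 0.93, 0.91, 0.9, 0.66, 0.53, 0.09
lx·mx for x ≥ 5: 1.59, 0.18 → sum = 1.77
V_5 = 1.77 / l_5 = 1.77 / 0.53 = 3.339623… → 3.340

3.340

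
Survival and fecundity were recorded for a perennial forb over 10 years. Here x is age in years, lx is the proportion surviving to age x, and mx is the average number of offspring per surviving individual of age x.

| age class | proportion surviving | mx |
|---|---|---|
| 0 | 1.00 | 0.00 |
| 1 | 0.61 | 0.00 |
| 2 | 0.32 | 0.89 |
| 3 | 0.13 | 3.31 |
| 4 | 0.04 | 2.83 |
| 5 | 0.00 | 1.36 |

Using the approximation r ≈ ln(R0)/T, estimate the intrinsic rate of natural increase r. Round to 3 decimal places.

R0 = Σ lx·mx = 0 + 0 + 0.2848 + 0.4303 + 0.1132 + 0 = 0.8283
Σ x·lx·mx = 2.3133; T = 2.3133/0.8283 = 2.79283…
r ≈ ln(R0)/T = ln(0.8283)/2.79283… = -0.06745… → -0.067

-0.067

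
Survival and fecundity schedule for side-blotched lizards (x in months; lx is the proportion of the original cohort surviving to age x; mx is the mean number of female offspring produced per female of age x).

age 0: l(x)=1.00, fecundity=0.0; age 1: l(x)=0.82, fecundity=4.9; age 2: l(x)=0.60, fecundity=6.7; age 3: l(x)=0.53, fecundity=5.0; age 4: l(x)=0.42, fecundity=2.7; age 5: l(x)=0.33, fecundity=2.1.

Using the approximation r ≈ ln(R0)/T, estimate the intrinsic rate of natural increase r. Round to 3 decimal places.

1.129

R0 = Σ lx·mx = 0 + 4.018 + 4.02 + 2.65 + 1.134 + 0.693 = 12.515
Σ x·lx·mx = 28.009; T = 28.009/12.515 = 2.23803…
r ≈ ln(R0)/T = ln(12.515)/2.23803… = 1.12908… → 1.129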